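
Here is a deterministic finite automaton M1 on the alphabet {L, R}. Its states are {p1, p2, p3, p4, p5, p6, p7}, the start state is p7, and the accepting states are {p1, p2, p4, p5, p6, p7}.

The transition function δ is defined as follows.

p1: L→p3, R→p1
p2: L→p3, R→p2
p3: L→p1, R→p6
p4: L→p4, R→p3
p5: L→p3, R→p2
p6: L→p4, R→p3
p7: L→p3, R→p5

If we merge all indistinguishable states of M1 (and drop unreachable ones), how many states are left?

3

All states are reachable from the start state.
Initial partition by acceptance: {p1,p2,p4,p5,p6,p7} | {p3}.
Refine {p1,p2,p4,p5,p6,p7} on symbol L: members go to different blocks, giving {p1,p2,p5,p7} and {p4,p6}.
Stable partition: {p1,p2,p5,p7} | {p3} | {p4,p6} — 3 equivalence classes.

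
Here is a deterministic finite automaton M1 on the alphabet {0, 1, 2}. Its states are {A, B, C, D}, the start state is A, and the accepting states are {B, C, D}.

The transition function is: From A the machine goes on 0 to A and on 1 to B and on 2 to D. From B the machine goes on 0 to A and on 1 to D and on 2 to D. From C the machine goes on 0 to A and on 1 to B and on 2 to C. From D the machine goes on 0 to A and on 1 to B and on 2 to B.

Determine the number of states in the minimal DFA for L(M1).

2

First remove the unreachable states {C}; 3 states remain.
Initial partition by acceptance: {B,D} | {A}.
Stable partition: {B,D} | {A} — 2 equivalence classes.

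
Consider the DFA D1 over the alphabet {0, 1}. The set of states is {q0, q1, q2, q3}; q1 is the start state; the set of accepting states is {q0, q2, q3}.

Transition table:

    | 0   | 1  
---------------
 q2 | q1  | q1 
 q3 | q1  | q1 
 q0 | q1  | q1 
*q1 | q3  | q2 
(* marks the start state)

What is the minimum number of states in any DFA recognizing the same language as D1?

2

Reachable states from the start: {q1,q2,q3}. Unreachable: {q0} — drop them.
Start with accepting vs non-accepting: {q2,q3} | {q1}.
Stable partition: {q2,q3} | {q1} — 2 equivalence classes.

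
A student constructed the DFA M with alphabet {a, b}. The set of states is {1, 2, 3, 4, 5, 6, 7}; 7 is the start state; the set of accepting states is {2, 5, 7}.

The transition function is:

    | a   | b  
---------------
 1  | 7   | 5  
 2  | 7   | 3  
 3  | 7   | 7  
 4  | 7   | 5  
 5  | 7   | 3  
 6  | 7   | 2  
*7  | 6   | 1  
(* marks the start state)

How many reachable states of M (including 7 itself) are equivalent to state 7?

1

Reachable states from the start: {1,2,3,5,6,7}. Unreachable: {4} — drop them.
Initial partition by acceptance: {2,5,7} | {1,3,6}.
On input a, block {2,5,7} splits into {2,5} and {7}.
Refine {1,3,6} on symbol b: members go to different blocks, giving {1,6} and {3}.
No further refinement is possible. Final partition (4 blocks): {2,5} | {1,6} | {7} | {3}.
State 7 belongs to the block {7}, which has 1 states.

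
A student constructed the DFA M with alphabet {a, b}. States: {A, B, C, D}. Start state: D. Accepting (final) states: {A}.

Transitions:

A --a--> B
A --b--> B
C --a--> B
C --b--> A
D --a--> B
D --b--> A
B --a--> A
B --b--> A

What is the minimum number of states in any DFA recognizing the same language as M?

3

First remove the unreachable states {C}; 3 states remain.
Initial partition by acceptance: {A} | {B,D}.
Split {B,D} by δ(·,a) → {B} and {D}.
No further refinement is possible. Final partition (3 blocks): {A} | {B} | {D}.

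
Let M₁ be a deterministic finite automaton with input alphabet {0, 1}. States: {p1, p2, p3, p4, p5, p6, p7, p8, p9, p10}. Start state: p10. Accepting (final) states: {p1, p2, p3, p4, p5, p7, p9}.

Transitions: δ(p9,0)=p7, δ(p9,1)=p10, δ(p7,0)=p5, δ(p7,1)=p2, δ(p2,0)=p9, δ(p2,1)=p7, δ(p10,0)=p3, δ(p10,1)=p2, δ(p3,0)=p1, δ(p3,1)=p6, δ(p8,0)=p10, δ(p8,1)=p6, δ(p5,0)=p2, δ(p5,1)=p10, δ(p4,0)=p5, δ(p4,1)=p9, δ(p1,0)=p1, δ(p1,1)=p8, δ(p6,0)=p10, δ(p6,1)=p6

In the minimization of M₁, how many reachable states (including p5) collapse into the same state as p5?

Reachable states from the start: {p1,p2,p3,p5,p6,p7,p8,p9,p10}. Unreachable: {p4} — drop them.
Initial partition by acceptance: {p1,p2,p3,p5,p7,p9} | {p6,p8,p10}.
Split {p1,p2,p3,p5,p7,p9} by δ(·,1) → {p1,p3,p5,p9} and {p2,p7}.
Split {p1,p3,p5,p9} by δ(·,0) → {p1,p3} and {p5,p9}.
Refine {p6,p8,p10} on symbol 0: members go to different blocks, giving {p6,p8} and {p10}.
No further refinement is possible. Final partition (5 blocks): {p1,p3} | {p6,p8} | {p2,p7} | {p5,p9} | {p10}.
The equivalence class containing p5 is {p5,p9}, of size 2.

2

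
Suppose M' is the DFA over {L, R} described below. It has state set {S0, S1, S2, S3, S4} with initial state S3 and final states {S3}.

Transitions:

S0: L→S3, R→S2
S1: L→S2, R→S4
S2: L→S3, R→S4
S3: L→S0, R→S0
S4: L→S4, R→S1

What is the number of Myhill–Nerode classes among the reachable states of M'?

5

Every state is reachable, so we keep all 5.
Start with accepting vs non-accepting: {S3} | {S0,S1,S2,S4}.
Refine {S0,S1,S2,S4} on symbol L: members go to different blocks, giving {S0,S2} and {S1,S4}.
On input R, block {S0,S2} splits into {S0} and {S2}.
On input L, block {S1,S4} splits into {S1} and {S4}.
Stable partition: {S3} | {S0} | {S1} | {S2} | {S4} — 5 equivalence classes.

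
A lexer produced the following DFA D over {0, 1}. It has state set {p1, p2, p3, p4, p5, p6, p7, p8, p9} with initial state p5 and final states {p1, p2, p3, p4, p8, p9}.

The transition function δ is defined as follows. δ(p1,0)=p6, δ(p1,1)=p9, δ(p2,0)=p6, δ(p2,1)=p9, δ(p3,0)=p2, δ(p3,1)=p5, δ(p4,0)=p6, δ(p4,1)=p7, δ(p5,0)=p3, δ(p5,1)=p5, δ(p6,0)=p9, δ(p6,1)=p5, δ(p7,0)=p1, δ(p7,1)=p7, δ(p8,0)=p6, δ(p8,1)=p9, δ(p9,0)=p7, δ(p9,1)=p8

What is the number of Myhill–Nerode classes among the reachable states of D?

First remove the unreachable states {p4}; 8 states remain.
Start with accepting vs non-accepting: {p1,p2,p3,p8,p9} | {p5,p6,p7}.
Refine {p1,p2,p3,p8,p9} on symbol 0: members go to different blocks, giving {p1,p2,p8,p9} and {p3}.
Split {p5,p6,p7} by δ(·,0) → {p6,p7} and {p5}.
Split {p6,p7} by δ(·,1) → {p6} and {p7}.
Refine {p1,p2,p8,p9} on symbol 0: members go to different blocks, giving {p1,p2,p8} and {p9}.
No further refinement is possible. Final partition (6 blocks): {p1,p2,p8} | {p6} | {p3} | {p5} | {p7} | {p9}.

6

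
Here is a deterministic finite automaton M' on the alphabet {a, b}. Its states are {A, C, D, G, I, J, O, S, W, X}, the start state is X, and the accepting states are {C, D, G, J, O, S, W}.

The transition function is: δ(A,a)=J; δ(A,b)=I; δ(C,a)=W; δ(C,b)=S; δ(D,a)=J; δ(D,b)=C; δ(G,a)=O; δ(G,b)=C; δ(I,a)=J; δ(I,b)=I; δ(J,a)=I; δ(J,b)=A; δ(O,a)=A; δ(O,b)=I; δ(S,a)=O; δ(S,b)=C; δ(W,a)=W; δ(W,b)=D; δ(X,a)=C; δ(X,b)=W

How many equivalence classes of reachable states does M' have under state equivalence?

5

First remove the unreachable states {G}; 9 states remain.
Start with accepting vs non-accepting: {C,D,J,O,S,W} | {A,I,X}.
Refine {C,D,J,O,S,W} on symbol a: members go to different blocks, giving {C,D,S,W} and {J,O}.
On input a, block {C,D,S,W} splits into {D,S} and {C,W}.
Split {A,I,X} by δ(·,a) → {A,I} and {X}.
Stable partition: {D,S} | {A,I} | {J,O} | {C,W} | {X} — 5 equivalence classes.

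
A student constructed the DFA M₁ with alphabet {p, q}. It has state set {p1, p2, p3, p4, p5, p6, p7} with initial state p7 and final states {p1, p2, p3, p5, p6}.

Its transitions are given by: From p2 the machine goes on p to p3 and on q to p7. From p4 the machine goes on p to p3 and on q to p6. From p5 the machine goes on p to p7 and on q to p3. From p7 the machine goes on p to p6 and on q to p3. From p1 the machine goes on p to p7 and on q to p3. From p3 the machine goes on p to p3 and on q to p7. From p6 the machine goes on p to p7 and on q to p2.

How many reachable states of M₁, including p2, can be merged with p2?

2

States {p1,p4,p5} cannot be reached from the start state, so discard them.
P0 = {p2,p3,p6} | {p7}.
Split {p2,p3,p6} by δ(·,p) → {p2,p3} and {p6}.
No further refinement is possible. Final partition (3 blocks): {p2,p3} | {p7} | {p6}.
State p2 belongs to the block {p2,p3}, which has 2 states.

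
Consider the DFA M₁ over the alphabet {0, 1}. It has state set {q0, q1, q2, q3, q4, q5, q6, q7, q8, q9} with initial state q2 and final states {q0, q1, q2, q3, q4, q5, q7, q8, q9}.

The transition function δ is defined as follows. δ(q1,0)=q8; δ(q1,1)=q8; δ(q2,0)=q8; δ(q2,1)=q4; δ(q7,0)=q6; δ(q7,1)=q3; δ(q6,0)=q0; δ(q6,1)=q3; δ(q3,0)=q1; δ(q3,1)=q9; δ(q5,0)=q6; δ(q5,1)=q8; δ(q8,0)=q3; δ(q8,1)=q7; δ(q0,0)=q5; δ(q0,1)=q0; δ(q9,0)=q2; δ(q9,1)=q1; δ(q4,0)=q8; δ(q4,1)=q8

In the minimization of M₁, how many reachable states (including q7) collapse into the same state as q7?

Initial partition by acceptance: {q0,q1,q2,q3,q4,q5,q7,q8,q9} | {q6}.
Split {q0,q1,q2,q3,q4,q5,q7,q8,q9} by δ(·,0) → {q0,q1,q2,q3,q4,q8,q9} and {q5,q7}.
Split {q0,q1,q2,q3,q4,q8,q9} by δ(·,0) → {q1,q2,q3,q4,q8,q9} and {q0}.
Split {q1,q2,q3,q4,q8,q9} by δ(·,1) → {q1,q2,q3,q4,q9} and {q8}.
Split {q1,q2,q3,q4,q9} by δ(·,0) → {q1,q2,q4} and {q3,q9}.
Refine {q1,q2,q4} on symbol 1: members go to different blocks, giving {q1,q4} and {q2}.
Refine {q5,q7} on symbol 1: members go to different blocks, giving {q5} and {q7}.
On input 0, block {q3,q9} splits into {q3} and {q9}.
The partition is now stable with 9 blocks: {q1,q4} | {q6} | {q5} | {q0} | {q8} | {q3} | {q2} | {q7} | {q9}.
State q7 belongs to the block {q7}, which has 1 states.

1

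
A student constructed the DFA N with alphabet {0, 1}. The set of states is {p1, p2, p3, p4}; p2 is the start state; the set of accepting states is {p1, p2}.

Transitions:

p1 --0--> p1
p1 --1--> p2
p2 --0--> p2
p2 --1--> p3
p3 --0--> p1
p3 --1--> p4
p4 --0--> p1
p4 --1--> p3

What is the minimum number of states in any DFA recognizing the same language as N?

Start with accepting vs non-accepting: {p1,p2} | {p3,p4}.
On input 1, block {p1,p2} splits into {p1} and {p2}.
Stable partition: {p1} | {p3,p4} | {p2} — 3 equivalence classes.

3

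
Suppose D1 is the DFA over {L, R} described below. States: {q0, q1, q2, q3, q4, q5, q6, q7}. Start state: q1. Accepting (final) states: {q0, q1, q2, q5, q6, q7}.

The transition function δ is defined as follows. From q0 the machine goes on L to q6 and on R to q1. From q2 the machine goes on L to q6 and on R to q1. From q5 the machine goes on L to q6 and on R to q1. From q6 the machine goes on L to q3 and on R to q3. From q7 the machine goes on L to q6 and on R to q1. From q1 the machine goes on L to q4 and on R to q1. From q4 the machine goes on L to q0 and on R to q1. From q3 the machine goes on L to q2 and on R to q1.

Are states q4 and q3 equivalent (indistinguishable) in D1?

Yes

Reachable states from the start: {q0,q1,q2,q3,q4,q6}. Unreachable: {q5,q7} — drop them.
Start with accepting vs non-accepting: {q0,q1,q2,q6} | {q3,q4}.
Refine {q0,q1,q2,q6} on symbol L: members go to different blocks, giving {q0,q2} and {q1,q6}.
Refine {q1,q6} on symbol R: members go to different blocks, giving {q1} and {q6}.
Stable partition: {q0,q2} | {q3,q4} | {q1} | {q6} — 4 equivalence classes.
q4 and q3 lie in the same block of the stable partition, so they are equivalent — no string distinguishes them.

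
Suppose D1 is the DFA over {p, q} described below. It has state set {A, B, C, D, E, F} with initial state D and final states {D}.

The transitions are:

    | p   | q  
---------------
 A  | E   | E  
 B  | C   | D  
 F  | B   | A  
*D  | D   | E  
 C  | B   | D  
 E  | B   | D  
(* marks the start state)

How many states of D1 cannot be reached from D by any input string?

BFS from D reaches {B, C, D, E}; the 2 state(s) A, F are never visited.

2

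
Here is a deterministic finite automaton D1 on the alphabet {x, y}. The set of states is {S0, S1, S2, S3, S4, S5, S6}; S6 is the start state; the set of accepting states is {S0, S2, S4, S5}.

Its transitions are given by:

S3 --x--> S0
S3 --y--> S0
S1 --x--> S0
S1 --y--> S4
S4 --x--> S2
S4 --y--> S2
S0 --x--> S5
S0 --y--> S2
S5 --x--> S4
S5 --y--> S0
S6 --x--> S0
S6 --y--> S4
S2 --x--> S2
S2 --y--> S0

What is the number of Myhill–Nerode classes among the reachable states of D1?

2

First remove the unreachable states {S1,S3}; 5 states remain.
P0 = {S0,S2,S4,S5} | {S6}.
Stable partition: {S0,S2,S4,S5} | {S6} — 2 equivalence classes.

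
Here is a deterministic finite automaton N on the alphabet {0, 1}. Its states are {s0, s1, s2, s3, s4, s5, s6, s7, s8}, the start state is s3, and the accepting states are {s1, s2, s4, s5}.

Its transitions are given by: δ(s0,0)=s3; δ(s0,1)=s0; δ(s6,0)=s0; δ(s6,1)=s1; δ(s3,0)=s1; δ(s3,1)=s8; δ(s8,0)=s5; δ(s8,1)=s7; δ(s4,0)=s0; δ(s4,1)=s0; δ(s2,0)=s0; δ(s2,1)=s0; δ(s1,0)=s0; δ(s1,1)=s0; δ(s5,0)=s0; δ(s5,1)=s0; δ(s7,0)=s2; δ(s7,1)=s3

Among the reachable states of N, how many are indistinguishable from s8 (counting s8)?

3

States {s4,s6} cannot be reached from the start state, so discard them.
Start with accepting vs non-accepting: {s1,s2,s5} | {s0,s3,s7,s8}.
On input 0, block {s0,s3,s7,s8} splits into {s3,s7,s8} and {s0}.
The partition is now stable with 3 blocks: {s1,s2,s5} | {s3,s7,s8} | {s0}.
The equivalence class containing s8 is {s3,s7,s8}, of size 3.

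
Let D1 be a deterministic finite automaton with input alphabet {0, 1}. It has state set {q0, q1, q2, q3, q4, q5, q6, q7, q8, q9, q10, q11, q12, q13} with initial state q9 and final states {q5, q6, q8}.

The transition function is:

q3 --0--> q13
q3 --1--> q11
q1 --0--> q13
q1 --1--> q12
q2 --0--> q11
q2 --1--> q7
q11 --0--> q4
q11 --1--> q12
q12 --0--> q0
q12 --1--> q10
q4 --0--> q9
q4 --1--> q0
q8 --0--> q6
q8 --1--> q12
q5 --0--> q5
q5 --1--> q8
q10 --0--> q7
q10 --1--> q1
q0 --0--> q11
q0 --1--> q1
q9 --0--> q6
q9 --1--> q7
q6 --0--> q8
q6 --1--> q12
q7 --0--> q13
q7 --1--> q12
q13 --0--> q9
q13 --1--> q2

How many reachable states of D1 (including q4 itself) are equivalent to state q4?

2

Reachable states from the start: {q0,q1,q2,q4,q6,q7,q8,q9,q10,q11,q12,q13}. Unreachable: {q3,q5} — drop them.
Start with accepting vs non-accepting: {q6,q8} | {q0,q1,q2,q4,q7,q9,q10,q11,q12,q13}.
On input 0, block {q0,q1,q2,q4,q7,q9,q10,q11,q12,q13} splits into {q0,q1,q2,q4,q7,q10,q11,q12,q13} and {q9}.
Split {q0,q1,q2,q4,q7,q10,q11,q12,q13} by δ(·,0) → {q0,q1,q2,q7,q10,q11,q12} and {q4,q13}.
Refine {q0,q1,q2,q7,q10,q11,q12} on symbol 0: members go to different blocks, giving {q0,q2,q10,q12} and {q1,q7,q11}.
On input 0, block {q0,q2,q10,q12} splits into {q0,q2,q10} and {q12}.
The partition is now stable with 6 blocks: {q6,q8} | {q0,q2,q10} | {q9} | {q4,q13} | {q1,q7,q11} | {q12}.
State q4 belongs to the block {q4,q13}, which has 2 states.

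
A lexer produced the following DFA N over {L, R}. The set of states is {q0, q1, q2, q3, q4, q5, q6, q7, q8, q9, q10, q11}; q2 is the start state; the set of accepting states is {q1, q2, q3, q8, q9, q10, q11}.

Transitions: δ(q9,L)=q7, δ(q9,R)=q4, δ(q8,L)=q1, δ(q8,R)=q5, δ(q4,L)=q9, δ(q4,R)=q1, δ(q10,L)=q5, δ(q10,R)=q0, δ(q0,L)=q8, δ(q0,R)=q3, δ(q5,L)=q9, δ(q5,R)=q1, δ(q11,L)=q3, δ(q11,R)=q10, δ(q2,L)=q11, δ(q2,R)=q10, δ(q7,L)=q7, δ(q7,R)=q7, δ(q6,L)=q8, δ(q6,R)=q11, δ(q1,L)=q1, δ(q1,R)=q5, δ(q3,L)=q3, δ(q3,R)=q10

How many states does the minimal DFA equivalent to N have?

7

First remove the unreachable states {q6}; 11 states remain.
P0 = {q1,q2,q3,q8,q9,q10,q11} | {q0,q4,q5,q7}.
Split {q1,q2,q3,q8,q9,q10,q11} by δ(·,L) → {q1,q2,q3,q8,q11} and {q9,q10}.
Refine {q1,q2,q3,q8,q11} on symbol R: members go to different blocks, giving {q2,q3,q11} and {q1,q8}.
On input L, block {q0,q4,q5,q7} splits into {q4,q5} and {q0} and {q7}.
On input L, block {q9,q10} splits into {q9} and {q10}.
The partition is now stable with 7 blocks: {q2,q3,q11} | {q4,q5} | {q9} | {q1,q8} | {q0} | {q7} | {q10}.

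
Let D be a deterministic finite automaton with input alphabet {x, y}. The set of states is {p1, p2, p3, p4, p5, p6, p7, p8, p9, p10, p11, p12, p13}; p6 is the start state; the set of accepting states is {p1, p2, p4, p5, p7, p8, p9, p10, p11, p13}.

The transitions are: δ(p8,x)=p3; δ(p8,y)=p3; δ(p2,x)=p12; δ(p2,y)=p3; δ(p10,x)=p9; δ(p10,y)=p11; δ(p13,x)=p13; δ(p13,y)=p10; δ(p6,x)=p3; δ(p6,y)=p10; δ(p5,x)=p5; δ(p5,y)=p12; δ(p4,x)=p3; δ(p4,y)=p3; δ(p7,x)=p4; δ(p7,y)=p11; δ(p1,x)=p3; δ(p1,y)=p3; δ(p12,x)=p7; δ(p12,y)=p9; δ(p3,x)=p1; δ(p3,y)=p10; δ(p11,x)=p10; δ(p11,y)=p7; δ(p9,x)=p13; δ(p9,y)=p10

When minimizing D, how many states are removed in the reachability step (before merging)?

4

BFS from p6 reaches {p1, p3, p4, p6, p7, p9, p10, p11, p13}; the 4 state(s) p2, p5, p8, p12 are never visited.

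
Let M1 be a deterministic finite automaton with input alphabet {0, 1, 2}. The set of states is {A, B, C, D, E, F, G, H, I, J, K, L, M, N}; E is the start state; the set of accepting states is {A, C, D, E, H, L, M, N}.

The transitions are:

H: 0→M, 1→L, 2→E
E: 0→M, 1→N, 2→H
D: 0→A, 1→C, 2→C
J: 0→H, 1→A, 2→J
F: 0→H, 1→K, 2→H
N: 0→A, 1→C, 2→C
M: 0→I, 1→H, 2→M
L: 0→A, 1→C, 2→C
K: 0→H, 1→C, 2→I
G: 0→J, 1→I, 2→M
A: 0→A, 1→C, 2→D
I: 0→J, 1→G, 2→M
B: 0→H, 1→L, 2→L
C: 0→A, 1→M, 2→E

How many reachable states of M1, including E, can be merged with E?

2

Reachable states from the start: {A,C,D,E,G,H,I,J,L,M,N}. Unreachable: {B,F,K} — drop them.
Start with accepting vs non-accepting: {A,C,D,E,H,L,M,N} | {G,I,J}.
Refine {A,C,D,E,H,L,M,N} on symbol 0: members go to different blocks, giving {A,C,D,E,H,L,N} and {M}.
Refine {A,C,D,E,H,L,N} on symbol 0: members go to different blocks, giving {A,C,D,L,N} and {E,H}.
Split {A,C,D,L,N} by δ(·,1) → {A,D,L,N} and {C}.
On input 2, block {A,D,L,N} splits into {D,L,N} and {A}.
Refine {G,I,J} on symbol 0: members go to different blocks, giving {G,I} and {J}.
No further refinement is possible. Final partition (7 blocks): {D,L,N} | {G,I} | {M} | {E,H} | {C} | {A} | {J}.
State E belongs to the block {E,H}, which has 2 states.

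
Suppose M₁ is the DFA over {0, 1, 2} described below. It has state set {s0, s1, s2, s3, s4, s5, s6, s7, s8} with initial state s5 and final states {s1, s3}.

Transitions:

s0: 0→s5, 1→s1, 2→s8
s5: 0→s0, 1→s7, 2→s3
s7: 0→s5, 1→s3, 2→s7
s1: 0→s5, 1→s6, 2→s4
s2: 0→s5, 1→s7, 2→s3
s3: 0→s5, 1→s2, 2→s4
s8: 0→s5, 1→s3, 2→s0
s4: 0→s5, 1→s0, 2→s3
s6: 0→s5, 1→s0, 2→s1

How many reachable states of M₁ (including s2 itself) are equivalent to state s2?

3

P0 = {s1,s3} | {s0,s2,s4,s5,s6,s7,s8}.
Split {s0,s2,s4,s5,s6,s7,s8} by δ(·,1) → {s2,s4,s5,s6} and {s0,s7,s8}.
Refine {s2,s4,s5,s6} on symbol 0: members go to different blocks, giving {s2,s4,s6} and {s5}.
No further refinement is possible. Final partition (4 blocks): {s1,s3} | {s2,s4,s6} | {s0,s7,s8} | {s5}.
The equivalence class containing s2 is {s2,s4,s6}, of size 3.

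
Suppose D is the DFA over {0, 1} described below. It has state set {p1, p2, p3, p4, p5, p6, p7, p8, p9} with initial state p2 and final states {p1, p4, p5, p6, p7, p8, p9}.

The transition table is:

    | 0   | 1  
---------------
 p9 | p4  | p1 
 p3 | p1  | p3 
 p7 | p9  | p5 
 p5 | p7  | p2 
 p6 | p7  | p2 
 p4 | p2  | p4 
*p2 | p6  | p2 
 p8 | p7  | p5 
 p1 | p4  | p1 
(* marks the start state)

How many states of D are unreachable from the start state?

Starting at p2 and following transitions, the reachable set is {p1, p2, p4, p5, p6, p7, p9}. That leaves p3, p8 unreachable — 2 in total.

2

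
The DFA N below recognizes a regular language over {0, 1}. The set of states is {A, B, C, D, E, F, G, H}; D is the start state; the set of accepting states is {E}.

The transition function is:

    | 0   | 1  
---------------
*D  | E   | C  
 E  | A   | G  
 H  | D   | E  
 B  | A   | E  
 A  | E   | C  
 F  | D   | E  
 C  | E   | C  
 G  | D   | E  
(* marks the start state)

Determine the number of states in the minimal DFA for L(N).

3

States {B,F,H} cannot be reached from the start state, so discard them.
Initial partition by acceptance: {E} | {A,C,D,G}.
On input 0, block {A,C,D,G} splits into {A,C,D} and {G}.
The partition is now stable with 3 blocks: {E} | {A,C,D} | {G}.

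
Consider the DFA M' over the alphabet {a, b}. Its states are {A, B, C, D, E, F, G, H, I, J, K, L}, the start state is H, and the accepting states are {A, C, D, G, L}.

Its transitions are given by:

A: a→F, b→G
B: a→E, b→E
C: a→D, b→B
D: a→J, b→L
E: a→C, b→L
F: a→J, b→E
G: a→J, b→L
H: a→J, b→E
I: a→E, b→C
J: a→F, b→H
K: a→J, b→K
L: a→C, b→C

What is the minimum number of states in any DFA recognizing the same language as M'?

7

First remove the unreachable states {A,G,I,K}; 8 states remain.
Start with accepting vs non-accepting: {C,D,L} | {B,E,F,H,J}.
On input a, block {C,D,L} splits into {C,L} and {D}.
Refine {C,L} on symbol a: members go to different blocks, giving {C} and {L}.
Refine {B,E,F,H,J} on symbol a: members go to different blocks, giving {B,F,H,J} and {E}.
Refine {B,F,H,J} on symbol a: members go to different blocks, giving {F,H,J} and {B}.
Split {F,H,J} by δ(·,b) → {F,H} and {J}.
No further refinement is possible. Final partition (7 blocks): {C} | {F,H} | {D} | {L} | {E} | {B} | {J}.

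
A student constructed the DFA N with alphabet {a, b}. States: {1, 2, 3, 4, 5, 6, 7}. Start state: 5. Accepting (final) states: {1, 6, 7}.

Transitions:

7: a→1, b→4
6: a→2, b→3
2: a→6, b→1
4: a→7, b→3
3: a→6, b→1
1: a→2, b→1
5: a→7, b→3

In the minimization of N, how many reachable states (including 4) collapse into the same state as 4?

2

Every state is reachable, so we keep all 7.
P0 = {1,6,7} | {2,3,4,5}.
Refine {1,6,7} on symbol a: members go to different blocks, giving {1,6} and {7}.
Split {1,6} by δ(·,b) → {1} and {6}.
Split {2,3,4,5} by δ(·,a) → {2,3} and {4,5}.
Stable partition: {1} | {2,3} | {7} | {6} | {4,5} — 5 equivalence classes.
State 4 belongs to the block {4,5}, which has 2 states.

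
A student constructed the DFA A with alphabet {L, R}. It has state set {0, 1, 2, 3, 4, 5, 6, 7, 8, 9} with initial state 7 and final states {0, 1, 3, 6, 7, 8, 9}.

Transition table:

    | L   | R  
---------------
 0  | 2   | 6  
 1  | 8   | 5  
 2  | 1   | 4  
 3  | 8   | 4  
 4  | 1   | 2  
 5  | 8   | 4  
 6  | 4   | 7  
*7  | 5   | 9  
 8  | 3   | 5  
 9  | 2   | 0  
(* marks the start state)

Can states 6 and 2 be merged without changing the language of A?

Every state is reachable, so we keep all 10.
P0 = {0,1,3,6,7,8,9} | {2,4,5}.
On input L, block {0,1,3,6,7,8,9} splits into {0,6,7,9} and {1,3,8}.
The partition is now stable with 3 blocks: {0,6,7,9} | {2,4,5} | {1,3,8}.
6 and 2 end up in different blocks, so they are distinguishable. For instance, the string 'ε' is accepted from only 6.

No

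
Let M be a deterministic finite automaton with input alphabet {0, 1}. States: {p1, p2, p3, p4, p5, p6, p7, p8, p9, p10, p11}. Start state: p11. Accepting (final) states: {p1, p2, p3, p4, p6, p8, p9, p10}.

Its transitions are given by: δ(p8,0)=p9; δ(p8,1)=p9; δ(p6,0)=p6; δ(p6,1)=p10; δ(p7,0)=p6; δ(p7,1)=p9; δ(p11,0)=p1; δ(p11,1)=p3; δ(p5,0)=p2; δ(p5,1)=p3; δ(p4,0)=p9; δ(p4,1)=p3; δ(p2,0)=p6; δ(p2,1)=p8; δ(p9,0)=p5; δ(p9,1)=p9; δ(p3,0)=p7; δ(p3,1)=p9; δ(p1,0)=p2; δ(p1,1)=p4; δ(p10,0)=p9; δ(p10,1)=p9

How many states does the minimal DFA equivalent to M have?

4

All states are reachable from the start state.
P0 = {p1,p2,p3,p4,p6,p8,p9,p10} | {p5,p7,p11}.
Refine {p1,p2,p3,p4,p6,p8,p9,p10} on symbol 0: members go to different blocks, giving {p1,p2,p4,p6,p8,p10} and {p3,p9}.
Refine {p1,p2,p4,p6,p8,p10} on symbol 0: members go to different blocks, giving {p1,p2,p6} and {p4,p8,p10}.
Stable partition: {p1,p2,p6} | {p5,p7,p11} | {p3,p9} | {p4,p8,p10} — 4 equivalence classes.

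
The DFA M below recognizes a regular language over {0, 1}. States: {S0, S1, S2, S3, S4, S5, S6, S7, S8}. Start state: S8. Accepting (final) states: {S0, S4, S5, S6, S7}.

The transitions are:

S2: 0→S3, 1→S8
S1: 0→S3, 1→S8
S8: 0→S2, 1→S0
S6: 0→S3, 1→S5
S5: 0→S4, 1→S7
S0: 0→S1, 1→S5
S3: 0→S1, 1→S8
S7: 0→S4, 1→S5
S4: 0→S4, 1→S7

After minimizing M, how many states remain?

First remove the unreachable states {S6}; 8 states remain.
P0 = {S0,S4,S5,S7} | {S1,S2,S3,S8}.
Split {S0,S4,S5,S7} by δ(·,0) → {S4,S5,S7} and {S0}.
Split {S1,S2,S3,S8} by δ(·,1) → {S1,S2,S3} and {S8}.
The partition is now stable with 4 blocks: {S4,S5,S7} | {S1,S2,S3} | {S0} | {S8}.

4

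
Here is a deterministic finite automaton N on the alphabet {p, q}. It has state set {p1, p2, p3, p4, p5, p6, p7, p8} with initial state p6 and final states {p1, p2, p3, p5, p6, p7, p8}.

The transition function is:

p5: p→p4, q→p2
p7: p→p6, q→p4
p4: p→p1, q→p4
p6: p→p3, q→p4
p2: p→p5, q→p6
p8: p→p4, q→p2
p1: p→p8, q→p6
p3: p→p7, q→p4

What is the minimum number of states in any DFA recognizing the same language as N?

4

Start with accepting vs non-accepting: {p1,p2,p3,p5,p6,p7,p8} | {p4}.
Split {p1,p2,p3,p5,p6,p7,p8} by δ(·,p) → {p1,p2,p3,p6,p7} and {p5,p8}.
Refine {p1,p2,p3,p6,p7} on symbol p: members go to different blocks, giving {p3,p6,p7} and {p1,p2}.
The partition is now stable with 4 blocks: {p3,p6,p7} | {p4} | {p5,p8} | {p1,p2}.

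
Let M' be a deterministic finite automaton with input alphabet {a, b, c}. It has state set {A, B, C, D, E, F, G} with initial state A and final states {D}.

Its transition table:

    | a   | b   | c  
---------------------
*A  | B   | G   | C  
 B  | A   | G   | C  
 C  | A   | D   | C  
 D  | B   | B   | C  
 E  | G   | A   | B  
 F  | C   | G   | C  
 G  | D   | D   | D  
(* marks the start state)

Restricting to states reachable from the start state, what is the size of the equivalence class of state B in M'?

First remove the unreachable states {E,F}; 5 states remain.
Start with accepting vs non-accepting: {D} | {A,B,C,G}.
Split {A,B,C,G} by δ(·,a) → {A,B,C} and {G}.
Refine {A,B,C} on symbol b: members go to different blocks, giving {A,B} and {C}.
Stable partition: {D} | {A,B} | {G} | {C} — 4 equivalence classes.
State B belongs to the block {A,B}, which has 2 states.

2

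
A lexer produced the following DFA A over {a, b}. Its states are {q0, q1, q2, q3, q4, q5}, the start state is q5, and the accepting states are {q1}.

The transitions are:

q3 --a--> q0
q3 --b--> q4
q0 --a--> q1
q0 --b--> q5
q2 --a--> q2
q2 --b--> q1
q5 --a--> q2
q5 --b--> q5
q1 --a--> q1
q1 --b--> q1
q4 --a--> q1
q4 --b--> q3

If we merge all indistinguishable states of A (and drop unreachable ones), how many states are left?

First remove the unreachable states {q0,q3,q4}; 3 states remain.
P0 = {q1} | {q2,q5}.
Split {q2,q5} by δ(·,b) → {q2} and {q5}.
No further refinement is possible. Final partition (3 blocks): {q1} | {q2} | {q5}.

3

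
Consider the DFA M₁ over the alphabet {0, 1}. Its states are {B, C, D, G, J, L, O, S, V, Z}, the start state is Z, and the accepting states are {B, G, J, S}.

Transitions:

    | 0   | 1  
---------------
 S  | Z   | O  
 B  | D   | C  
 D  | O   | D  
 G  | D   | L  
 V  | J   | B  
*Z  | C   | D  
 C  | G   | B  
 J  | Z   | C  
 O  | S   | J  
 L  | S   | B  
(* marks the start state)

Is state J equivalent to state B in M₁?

Yes

First remove the unreachable states {V}; 9 states remain.
P0 = {B,G,J,S} | {C,D,L,O,Z}.
On input 0, block {C,D,L,O,Z} splits into {C,L,O} and {D,Z}.
No further refinement is possible. Final partition (3 blocks): {B,G,J,S} | {C,L,O} | {D,Z}.
J and B lie in the same block of the stable partition, so they are equivalent — no string distinguishes them.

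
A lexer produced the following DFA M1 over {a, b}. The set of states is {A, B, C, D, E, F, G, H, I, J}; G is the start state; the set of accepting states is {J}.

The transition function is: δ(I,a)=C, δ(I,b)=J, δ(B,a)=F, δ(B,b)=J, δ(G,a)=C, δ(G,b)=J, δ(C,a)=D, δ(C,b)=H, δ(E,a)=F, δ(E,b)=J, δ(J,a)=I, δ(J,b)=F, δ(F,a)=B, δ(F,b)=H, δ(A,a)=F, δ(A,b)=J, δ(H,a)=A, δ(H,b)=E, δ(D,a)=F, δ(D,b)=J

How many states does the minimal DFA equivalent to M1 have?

All states are reachable from the start state.
Start with accepting vs non-accepting: {J} | {A,B,C,D,E,F,G,H,I}.
Split {A,B,C,D,E,F,G,H,I} by δ(·,b) → {A,B,D,E,G,I} and {C,F,H}.
On input b, block {C,F,H} splits into {C,F} and {H}.
No further refinement is possible. Final partition (4 blocks): {J} | {A,B,D,E,G,I} | {C,F} | {H}.

4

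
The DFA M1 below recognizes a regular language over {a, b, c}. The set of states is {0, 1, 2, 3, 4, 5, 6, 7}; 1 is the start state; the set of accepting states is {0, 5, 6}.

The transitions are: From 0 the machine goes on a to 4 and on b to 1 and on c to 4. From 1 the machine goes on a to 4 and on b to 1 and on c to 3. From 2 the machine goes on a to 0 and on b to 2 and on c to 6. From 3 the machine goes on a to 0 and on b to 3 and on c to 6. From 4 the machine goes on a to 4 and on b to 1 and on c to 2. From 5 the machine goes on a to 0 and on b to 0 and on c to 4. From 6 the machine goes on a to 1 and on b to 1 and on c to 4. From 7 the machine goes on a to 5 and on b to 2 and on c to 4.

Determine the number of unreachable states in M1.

2

Starting at 1 and following transitions, the reachable set is {0, 1, 2, 3, 4, 6}. That leaves 5, 7 unreachable — 2 in total.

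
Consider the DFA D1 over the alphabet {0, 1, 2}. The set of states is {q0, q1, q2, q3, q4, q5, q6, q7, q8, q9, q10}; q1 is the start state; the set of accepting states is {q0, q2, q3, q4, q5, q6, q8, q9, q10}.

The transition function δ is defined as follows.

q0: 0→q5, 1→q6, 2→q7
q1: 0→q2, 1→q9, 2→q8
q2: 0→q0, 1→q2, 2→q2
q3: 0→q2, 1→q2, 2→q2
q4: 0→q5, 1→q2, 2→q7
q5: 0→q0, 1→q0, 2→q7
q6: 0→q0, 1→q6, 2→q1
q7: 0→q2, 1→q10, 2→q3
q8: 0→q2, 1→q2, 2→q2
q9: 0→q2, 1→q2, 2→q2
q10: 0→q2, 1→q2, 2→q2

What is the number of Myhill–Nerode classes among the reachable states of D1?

4

Reachable states from the start: {q0,q1,q2,q3,q5,q6,q7,q8,q9,q10}. Unreachable: {q4} — drop them.
Start with accepting vs non-accepting: {q0,q2,q3,q5,q6,q8,q9,q10} | {q1,q7}.
On input 2, block {q0,q2,q3,q5,q6,q8,q9,q10} splits into {q2,q3,q8,q9,q10} and {q0,q5,q6}.
On input 0, block {q2,q3,q8,q9,q10} splits into {q3,q8,q9,q10} and {q2}.
Stable partition: {q3,q8,q9,q10} | {q1,q7} | {q0,q5,q6} | {q2} — 4 equivalence classes.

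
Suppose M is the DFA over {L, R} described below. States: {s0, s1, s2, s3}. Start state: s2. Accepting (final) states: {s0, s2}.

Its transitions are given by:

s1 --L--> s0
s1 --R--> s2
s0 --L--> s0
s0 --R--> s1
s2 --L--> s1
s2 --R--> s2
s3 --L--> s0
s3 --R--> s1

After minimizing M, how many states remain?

3

First remove the unreachable states {s3}; 3 states remain.
Start with accepting vs non-accepting: {s0,s2} | {s1}.
On input L, block {s0,s2} splits into {s0} and {s2}.
The partition is now stable with 3 blocks: {s0} | {s1} | {s2}.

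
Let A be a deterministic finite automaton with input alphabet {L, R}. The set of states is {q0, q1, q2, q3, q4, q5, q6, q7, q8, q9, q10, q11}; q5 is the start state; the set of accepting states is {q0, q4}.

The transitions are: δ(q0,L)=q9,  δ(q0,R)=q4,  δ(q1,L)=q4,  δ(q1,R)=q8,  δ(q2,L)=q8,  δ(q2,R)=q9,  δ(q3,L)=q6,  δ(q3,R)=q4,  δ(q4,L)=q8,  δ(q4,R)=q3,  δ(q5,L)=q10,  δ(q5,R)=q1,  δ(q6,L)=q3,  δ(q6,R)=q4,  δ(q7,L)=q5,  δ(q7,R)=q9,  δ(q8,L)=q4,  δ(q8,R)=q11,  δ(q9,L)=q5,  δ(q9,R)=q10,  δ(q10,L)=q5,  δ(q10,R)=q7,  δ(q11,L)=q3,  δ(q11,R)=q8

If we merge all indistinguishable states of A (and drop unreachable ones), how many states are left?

7

First remove the unreachable states {q0,q2}; 10 states remain.
Start with accepting vs non-accepting: {q4} | {q1,q3,q5,q6,q7,q8,q9,q10,q11}.
Refine {q1,q3,q5,q6,q7,q8,q9,q10,q11} on symbol L: members go to different blocks, giving {q3,q5,q6,q7,q9,q10,q11} and {q1,q8}.
Refine {q3,q5,q6,q7,q9,q10,q11} on symbol R: members go to different blocks, giving {q7,q9,q10} and {q3,q6} and {q5,q11}.
Refine {q1,q8} on symbol R: members go to different blocks, giving {q1} and {q8}.
Refine {q5,q11} on symbol L: members go to different blocks, giving {q5} and {q11}.
Stable partition: {q4} | {q7,q9,q10} | {q1} | {q3,q6} | {q5} | {q8} | {q11} — 7 equivalence classes.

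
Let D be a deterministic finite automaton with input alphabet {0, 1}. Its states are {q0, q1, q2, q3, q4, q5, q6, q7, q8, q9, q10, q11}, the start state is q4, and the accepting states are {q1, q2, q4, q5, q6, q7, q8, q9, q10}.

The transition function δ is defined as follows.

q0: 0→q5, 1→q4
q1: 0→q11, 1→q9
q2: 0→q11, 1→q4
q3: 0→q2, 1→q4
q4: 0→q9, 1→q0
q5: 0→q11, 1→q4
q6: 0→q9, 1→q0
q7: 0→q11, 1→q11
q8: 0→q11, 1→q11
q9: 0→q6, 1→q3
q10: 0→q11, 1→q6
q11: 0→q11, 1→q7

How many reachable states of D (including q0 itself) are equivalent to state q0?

2

First remove the unreachable states {q1,q8,q10}; 9 states remain.
Start with accepting vs non-accepting: {q2,q4,q5,q6,q7,q9} | {q0,q3,q11}.
On input 0, block {q2,q4,q5,q6,q7,q9} splits into {q2,q5,q7} and {q4,q6,q9}.
On input 1, block {q2,q5,q7} splits into {q2,q5} and {q7}.
On input 0, block {q0,q3,q11} splits into {q0,q3} and {q11}.
Stable partition: {q2,q5} | {q0,q3} | {q4,q6,q9} | {q7} | {q11} — 5 equivalence classes.
The equivalence class containing q0 is {q0,q3}, of size 2.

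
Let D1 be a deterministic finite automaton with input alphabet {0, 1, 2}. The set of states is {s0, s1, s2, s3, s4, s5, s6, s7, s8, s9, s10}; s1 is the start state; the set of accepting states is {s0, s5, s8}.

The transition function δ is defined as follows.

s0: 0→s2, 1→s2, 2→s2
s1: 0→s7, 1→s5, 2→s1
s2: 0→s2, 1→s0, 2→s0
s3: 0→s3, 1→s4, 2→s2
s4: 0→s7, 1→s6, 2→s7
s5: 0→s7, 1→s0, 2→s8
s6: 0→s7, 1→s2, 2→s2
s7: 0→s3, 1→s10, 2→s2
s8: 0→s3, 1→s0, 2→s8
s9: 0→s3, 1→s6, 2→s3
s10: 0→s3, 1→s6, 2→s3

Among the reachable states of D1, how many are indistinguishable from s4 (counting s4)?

Reachable states from the start: {s0,s1,s2,s3,s4,s5,s6,s7,s8,s10}. Unreachable: {s9} — drop them.
P0 = {s0,s5,s8} | {s1,s2,s3,s4,s6,s7,s10}.
Refine {s0,s5,s8} on symbol 1: members go to different blocks, giving {s5,s8} and {s0}.
Split {s1,s2,s3,s4,s6,s7,s10} by δ(·,1) → {s3,s4,s6,s7,s10} and {s1} and {s2}.
Refine {s3,s4,s6,s7,s10} on symbol 1: members go to different blocks, giving {s3,s4,s7,s10} and {s6}.
Split {s3,s4,s7,s10} by δ(·,1) → {s3,s7} and {s4,s10}.
No further refinement is possible. Final partition (7 blocks): {s5,s8} | {s3,s7} | {s0} | {s1} | {s2} | {s6} | {s4,s10}.
The equivalence class containing s4 is {s4,s10}, of size 2.

2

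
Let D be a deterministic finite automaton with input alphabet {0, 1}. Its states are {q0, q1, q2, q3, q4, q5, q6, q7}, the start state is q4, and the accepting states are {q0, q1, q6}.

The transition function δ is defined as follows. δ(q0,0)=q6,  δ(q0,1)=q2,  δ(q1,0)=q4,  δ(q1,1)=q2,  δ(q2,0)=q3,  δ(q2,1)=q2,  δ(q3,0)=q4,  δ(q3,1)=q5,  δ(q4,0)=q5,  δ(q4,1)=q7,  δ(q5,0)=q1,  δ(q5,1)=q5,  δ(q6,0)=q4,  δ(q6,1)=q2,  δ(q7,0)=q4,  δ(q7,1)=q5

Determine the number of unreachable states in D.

2

BFS from q4 reaches {q1, q2, q3, q4, q5, q7}; the 2 state(s) q0, q6 are never visited.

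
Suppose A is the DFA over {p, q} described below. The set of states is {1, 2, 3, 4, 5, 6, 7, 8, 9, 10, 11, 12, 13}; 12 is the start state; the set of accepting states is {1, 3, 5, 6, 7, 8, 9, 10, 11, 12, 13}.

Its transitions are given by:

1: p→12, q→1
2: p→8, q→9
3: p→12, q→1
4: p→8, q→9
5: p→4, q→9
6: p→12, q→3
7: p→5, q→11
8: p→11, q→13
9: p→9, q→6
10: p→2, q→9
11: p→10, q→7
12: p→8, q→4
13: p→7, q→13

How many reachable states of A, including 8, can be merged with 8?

2

Every state is reachable, so we keep all 13.
Initial partition by acceptance: {1,3,5,6,7,8,9,10,11,12,13} | {2,4}.
Refine {1,3,5,6,7,8,9,10,11,12,13} on symbol p: members go to different blocks, giving {1,3,6,7,8,9,11,12,13} and {5,10}.
Refine {1,3,6,7,8,9,11,12,13} on symbol p: members go to different blocks, giving {1,3,6,8,9,12,13} and {7,11}.
On input p, block {1,3,6,8,9,12,13} splits into {1,3,6,9,12} and {8,13}.
Refine {1,3,6,9,12} on symbol p: members go to different blocks, giving {1,3,6,9} and {12}.
Split {1,3,6,9} by δ(·,p) → {1,3,6} and {9}.
No further refinement is possible. Final partition (7 blocks): {1,3,6} | {2,4} | {5,10} | {7,11} | {8,13} | {12} | {9}.
State 8 belongs to the block {8,13}, which has 2 states.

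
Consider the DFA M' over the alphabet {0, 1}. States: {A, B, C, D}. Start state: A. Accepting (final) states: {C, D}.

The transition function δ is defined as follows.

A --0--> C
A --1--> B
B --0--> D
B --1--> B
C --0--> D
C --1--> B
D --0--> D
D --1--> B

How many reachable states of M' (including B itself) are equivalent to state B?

2

Every state is reachable, so we keep all 4.
Initial partition by acceptance: {C,D} | {A,B}.
No further refinement is possible. Final partition (2 blocks): {C,D} | {A,B}.
The equivalence class containing B is {A,B}, of size 2.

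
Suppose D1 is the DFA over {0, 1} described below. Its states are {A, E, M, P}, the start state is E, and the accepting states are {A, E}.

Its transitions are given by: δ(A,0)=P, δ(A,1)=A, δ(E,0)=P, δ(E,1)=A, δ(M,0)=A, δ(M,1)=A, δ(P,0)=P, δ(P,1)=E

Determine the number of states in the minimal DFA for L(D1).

2

Reachable states from the start: {A,E,P}. Unreachable: {M} — drop them.
Start with accepting vs non-accepting: {A,E} | {P}.
Stable partition: {A,E} | {P} — 2 equivalence classes.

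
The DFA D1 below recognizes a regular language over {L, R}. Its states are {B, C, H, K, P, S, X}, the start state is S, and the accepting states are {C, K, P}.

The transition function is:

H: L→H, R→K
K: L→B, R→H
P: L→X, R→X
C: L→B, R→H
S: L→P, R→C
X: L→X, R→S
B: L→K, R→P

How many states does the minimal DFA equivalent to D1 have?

Every state is reachable, so we keep all 7.
P0 = {C,K,P} | {B,H,S,X}.
Refine {B,H,S,X} on symbol L: members go to different blocks, giving {H,X} and {B,S}.
Refine {C,K,P} on symbol L: members go to different blocks, giving {C,K} and {P}.
Refine {H,X} on symbol R: members go to different blocks, giving {X} and {H}.
On input L, block {B,S} splits into {B} and {S}.
Stable partition: {C,K} | {X} | {B} | {P} | {H} | {S} — 6 equivalence classes.

6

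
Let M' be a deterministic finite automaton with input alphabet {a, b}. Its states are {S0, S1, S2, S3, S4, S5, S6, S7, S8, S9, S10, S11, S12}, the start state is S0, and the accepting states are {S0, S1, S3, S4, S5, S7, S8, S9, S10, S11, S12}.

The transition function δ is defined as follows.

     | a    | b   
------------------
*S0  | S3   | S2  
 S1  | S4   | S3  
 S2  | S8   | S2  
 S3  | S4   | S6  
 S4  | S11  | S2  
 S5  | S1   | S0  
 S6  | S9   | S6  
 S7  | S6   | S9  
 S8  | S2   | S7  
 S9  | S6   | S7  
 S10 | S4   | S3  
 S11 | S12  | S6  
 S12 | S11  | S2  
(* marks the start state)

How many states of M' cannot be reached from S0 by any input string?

No path from S0 leads to S1, S5, S10; the other 10 states are all reachable.

3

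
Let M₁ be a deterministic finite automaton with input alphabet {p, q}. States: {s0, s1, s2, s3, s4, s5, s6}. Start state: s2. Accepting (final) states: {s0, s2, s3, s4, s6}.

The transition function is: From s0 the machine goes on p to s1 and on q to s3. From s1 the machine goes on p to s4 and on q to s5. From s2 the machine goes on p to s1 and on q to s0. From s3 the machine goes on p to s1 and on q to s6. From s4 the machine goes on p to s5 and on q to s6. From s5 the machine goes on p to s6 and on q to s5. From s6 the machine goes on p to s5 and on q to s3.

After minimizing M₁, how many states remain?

Start with accepting vs non-accepting: {s0,s2,s3,s4,s6} | {s1,s5}.
Stable partition: {s0,s2,s3,s4,s6} | {s1,s5} — 2 equivalence classes.

2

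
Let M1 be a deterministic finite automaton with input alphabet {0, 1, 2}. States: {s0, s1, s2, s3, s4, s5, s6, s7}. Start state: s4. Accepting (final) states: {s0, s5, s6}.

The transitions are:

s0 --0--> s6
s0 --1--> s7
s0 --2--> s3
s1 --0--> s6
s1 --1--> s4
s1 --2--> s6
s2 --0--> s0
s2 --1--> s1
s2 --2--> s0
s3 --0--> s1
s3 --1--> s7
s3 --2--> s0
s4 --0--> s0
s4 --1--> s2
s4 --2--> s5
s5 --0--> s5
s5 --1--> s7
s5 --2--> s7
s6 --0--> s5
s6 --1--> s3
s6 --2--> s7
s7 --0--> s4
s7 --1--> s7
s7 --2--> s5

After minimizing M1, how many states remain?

Initial partition by acceptance: {s0,s5,s6} | {s1,s2,s3,s4,s7}.
Split {s1,s2,s3,s4,s7} by δ(·,0) → {s1,s2,s4} and {s3,s7}.
No further refinement is possible. Final partition (3 blocks): {s0,s5,s6} | {s1,s2,s4} | {s3,s7}.

3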